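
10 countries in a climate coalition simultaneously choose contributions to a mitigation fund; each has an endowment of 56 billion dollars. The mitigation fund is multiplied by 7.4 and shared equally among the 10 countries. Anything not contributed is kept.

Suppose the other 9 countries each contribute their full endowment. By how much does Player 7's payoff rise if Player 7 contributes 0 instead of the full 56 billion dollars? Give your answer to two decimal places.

Switching from a contribution of 56 to 0 lets Player 7 keep an extra 56 billion dollars, but lowers the mitigation fund by 56, which costs Player 7 their own share of that drop: 7.4/10 × 56 = 41.44.
Net gain = 56 − 41.44 = 14.56. The private return per contributed unit (0.7400) is below 1, so free-riding is indeed the best response regardless of what the others do.

14.56 billion dollars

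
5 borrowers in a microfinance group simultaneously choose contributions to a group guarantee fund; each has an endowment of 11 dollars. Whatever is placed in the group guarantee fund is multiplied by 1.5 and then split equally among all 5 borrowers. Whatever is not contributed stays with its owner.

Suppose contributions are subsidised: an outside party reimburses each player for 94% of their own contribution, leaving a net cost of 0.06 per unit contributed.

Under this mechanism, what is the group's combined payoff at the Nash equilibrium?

Under the mechanism each unit contributed yields (1.5/5) / 0.06 = 5.0000 back to its contributor per unit of net cost, which exceeds 1, making full contribution the dominant choice for everyone.
At the Nash equilibrium everyone contributes 11. Group total payoff = 5 × (11 × 0.94 + 1.5 × 11) = 134.20.

134.20 dollars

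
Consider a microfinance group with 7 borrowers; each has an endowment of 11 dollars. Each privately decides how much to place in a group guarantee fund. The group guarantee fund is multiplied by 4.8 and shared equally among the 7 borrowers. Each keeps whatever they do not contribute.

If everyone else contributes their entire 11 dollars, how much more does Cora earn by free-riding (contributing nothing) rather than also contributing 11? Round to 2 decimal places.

3.46 dollars

Switching from a contribution of 11 to 0 lets Cora keep an extra 11 dollars, but lowers the group guarantee fund by 11, which costs Cora their own share of that drop: 4.8/7 × 11 = 7.54.
Net gain = 11 − 7.54 = 3.46. The private return per contributed unit (0.6857) is below 1, so free-riding is indeed the best response regardless of what the others do.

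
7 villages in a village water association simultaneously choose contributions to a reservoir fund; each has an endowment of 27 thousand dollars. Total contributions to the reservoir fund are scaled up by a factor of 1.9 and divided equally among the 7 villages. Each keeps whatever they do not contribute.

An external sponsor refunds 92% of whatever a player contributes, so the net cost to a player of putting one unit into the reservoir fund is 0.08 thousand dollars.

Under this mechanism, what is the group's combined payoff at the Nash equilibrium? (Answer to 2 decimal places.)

With the mechanism, a contributed unit returns (1.9/7) / 0.08 = 3.3929 per unit of net cost to the contributor — now above 1 — so contributing fully is weakly dominant for every player.
So the Nash equilibrium is full contribution by all 7; the group earns 7 × (27 × 0.92 + 1.9 × 27) = 532.98.

532.98 thousand dollars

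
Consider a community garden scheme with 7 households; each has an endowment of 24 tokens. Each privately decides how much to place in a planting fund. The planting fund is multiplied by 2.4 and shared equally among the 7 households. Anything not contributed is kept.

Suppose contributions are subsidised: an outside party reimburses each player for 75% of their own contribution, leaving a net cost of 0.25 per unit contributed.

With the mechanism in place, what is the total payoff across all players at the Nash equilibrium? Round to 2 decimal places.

529.20 tokens

The effective private return per unit is now (2.4/7) / 0.25 = 1.3714 > 1, so every player's dominant strategy flips to full contribution.
At the Nash equilibrium everyone contributes 24. Group total payoff = 7 × (24 × 0.75 + 2.4 × 24) = 529.20.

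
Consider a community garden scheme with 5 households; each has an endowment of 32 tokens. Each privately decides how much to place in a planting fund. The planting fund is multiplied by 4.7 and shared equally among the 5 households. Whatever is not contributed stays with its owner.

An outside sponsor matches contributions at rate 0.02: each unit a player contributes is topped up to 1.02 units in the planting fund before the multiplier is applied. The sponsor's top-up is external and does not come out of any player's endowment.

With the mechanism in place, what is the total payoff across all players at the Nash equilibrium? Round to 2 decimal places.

With the mechanism, a contributed unit returns 4.7 × 1.02 / 5 = 0.9588 per unit of net cost — still below 1 — so contributing 0 remains dominant for every player.
At the Nash equilibrium no one contributes; group total payoff = 5 × 32 = 160.

160.00 tokens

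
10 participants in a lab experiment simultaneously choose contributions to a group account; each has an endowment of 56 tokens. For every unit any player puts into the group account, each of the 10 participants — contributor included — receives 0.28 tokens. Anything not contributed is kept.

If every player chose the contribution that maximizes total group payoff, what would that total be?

1568.00 tokens

Each contributed unit returns 2.800 to the group as a whole (0.28 to each of 10 players), which exceeds 1, so the social optimum is full contribution: group total = 2.800 × 560 = 1568.00.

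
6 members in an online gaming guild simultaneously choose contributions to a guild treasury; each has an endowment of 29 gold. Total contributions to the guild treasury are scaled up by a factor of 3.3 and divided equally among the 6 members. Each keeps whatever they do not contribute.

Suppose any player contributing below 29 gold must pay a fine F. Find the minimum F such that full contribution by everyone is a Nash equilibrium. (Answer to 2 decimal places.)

Given the others contribute fully, the best deviation is to contribute 0 (any partial contribution still incurs the fine and gives up units whose private return 0.5500 is below 1).
Deviating from 29 to 0 saves 29 gold but forfeits the deviator's share of the drop in the guild treasury: 3.3/6 × 29 = 15.95.
So the deviation gain is 29 − 15.95 = 13.05, and the fine must be at least 13.05 gold to wipe it out.

13.05 gold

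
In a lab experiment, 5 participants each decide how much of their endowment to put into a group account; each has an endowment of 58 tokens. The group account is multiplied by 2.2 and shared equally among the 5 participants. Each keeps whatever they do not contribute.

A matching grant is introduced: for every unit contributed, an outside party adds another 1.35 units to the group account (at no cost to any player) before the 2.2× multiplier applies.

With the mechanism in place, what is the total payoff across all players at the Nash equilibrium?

1499.30 tokens

With the mechanism, a contributed unit returns 2.2 × 2.35 / 5 = 1.0340 per unit of net cost to the contributor — now above 1 — so contributing fully is weakly dominant for every player.
At the Nash equilibrium everyone contributes 58. Group total payoff = 2.2 × 2.35 × 290 = 1499.30.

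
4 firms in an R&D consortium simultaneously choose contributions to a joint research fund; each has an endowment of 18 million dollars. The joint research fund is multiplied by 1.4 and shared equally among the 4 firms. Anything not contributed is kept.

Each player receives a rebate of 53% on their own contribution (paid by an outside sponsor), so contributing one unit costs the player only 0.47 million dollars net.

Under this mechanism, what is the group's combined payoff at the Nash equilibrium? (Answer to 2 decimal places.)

Even with the mechanism, each unit contributed returns only (1.4/4) / 0.47 = 0.7447 per unit of net cost, so contributing nothing is still dominant.
At the Nash equilibrium no one contributes; group total payoff = 4 × 18 = 72.

72.00 million dollars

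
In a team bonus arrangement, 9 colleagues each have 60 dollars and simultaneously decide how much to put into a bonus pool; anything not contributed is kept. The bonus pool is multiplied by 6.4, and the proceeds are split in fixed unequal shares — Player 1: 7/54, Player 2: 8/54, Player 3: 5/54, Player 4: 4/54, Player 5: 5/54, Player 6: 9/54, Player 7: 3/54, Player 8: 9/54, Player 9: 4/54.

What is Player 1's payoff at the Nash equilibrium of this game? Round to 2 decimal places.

159.56 dollars

For player j, contributing a unit is worthwhile iff 6.4 × (j's share) ≥ 1, i.e. iff j's share is at least 0.1563.
Player 6 and Player 8 clear that bar, contributing 60 each; the remaining 7 contribute 0. Total contributed: 120.
Player 1 keeps 60 and receives 6.4 × 120 × 7/54 = 99.56 from the bonus pool, for a payoff of 159.56.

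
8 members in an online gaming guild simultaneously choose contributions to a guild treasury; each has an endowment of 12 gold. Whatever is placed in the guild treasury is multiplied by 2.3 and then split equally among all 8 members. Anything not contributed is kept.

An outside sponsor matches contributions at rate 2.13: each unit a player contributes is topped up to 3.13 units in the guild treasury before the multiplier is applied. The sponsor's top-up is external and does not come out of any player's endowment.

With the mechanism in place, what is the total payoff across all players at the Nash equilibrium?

The effective private return is 2.3 × 3.13 / 8 = 0.8999, which is still under 1, so the mechanism doesn't change anyone's dominant strategy: zero contribution.
At the Nash equilibrium no one contributes; group total payoff = 8 × 12 = 96.

96.00 gold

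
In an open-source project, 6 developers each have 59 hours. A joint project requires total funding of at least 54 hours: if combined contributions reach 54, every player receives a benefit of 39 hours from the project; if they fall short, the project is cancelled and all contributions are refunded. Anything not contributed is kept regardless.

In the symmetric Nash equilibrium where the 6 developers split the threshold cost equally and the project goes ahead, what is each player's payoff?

Equal share of the threshold: 54/6 = 9.
At this profile no one gains by cutting their contribution: any cut drops the total below 54, the project is cancelled, contributions are refunded, and the deviator ends with 59, which is less than 59 − 9 + 39 = 89. Contributing more than 9 just wastes the excess. So contributing exactly 9 is a best response.
Each player's payoff: 59 − 9 + 39 = 89.

89 hours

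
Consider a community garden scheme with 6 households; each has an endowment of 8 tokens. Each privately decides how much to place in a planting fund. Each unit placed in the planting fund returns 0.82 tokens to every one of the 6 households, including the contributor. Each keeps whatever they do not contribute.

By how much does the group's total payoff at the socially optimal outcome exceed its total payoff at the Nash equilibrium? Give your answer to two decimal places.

188.16 tokens

The private return per contributed unit is 0.82 < 1, so contributing 0 is dominant for every player. At the Nash equilibrium everyone keeps their 8, and the group total is 6 × 8 = 48.
Each contributed unit returns 4.920 to the group as a whole (0.82 to each of 6 players), which exceeds 1, so the social optimum is full contribution: group total = 4.920 × 48 = 236.16.
Efficiency loss = 236.16 − 48 = 188.16.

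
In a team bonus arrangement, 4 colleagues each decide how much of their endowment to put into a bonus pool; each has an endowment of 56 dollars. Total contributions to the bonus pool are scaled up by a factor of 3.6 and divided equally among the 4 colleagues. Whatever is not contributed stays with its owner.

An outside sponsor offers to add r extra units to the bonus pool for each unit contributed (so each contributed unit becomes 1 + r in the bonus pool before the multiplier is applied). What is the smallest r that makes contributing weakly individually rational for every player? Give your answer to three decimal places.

0.111

With matching at rate r, one contributed unit becomes (1 + r) in the bonus pool and returns 3.6 × (1 + r) / 4 to the contributor.
Setting this equal to 1: 1 + r = 4/3.6 = 1.1111.
So the minimum matching rate is r = 1.1111 − 1 = 0.111.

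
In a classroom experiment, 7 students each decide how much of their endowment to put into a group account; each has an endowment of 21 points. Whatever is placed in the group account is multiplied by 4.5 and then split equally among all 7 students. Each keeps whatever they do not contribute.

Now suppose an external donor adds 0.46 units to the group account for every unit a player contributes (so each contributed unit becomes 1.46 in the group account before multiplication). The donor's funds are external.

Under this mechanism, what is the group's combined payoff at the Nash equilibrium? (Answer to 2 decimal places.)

Even with the mechanism, each unit contributed returns only 4.5 × 1.46 / 7 = 0.9386 per unit of net cost, so contributing nothing is still dominant.
Everyone keeps their endowment and the group total is 7 × 21 = 147.

147.00 points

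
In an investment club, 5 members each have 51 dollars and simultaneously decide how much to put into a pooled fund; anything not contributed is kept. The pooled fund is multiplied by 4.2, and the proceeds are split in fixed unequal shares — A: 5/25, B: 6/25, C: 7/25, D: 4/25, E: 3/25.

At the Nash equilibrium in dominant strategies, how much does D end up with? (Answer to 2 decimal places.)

119.54 dollars

A player with share s gets back 4.2·s per unit contributed, so full contribution is dominant for anyone with s > 1/4.2 = 0.2381 and zero contribution is dominant for anyone below.
B and C are above the threshold, contributing 51 each; the remaining 3 contribute 0. Total contributed: 102.
D keeps 51 and receives 4.2 × 102 × 4/25 = 68.54 from the pooled fund, for a payoff of 119.54.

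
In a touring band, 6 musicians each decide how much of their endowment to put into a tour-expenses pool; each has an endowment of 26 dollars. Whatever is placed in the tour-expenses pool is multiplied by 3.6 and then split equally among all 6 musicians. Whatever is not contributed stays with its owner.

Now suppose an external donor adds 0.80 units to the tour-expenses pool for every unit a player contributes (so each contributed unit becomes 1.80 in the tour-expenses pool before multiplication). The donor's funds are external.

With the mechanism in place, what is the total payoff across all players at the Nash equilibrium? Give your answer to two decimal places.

The effective private return per unit is now 3.6 × 1.80 / 6 = 1.0800 > 1, so every player's dominant strategy flips to full contribution.
So the Nash equilibrium is full contribution by all 6; the group earns 3.6 × 1.80 × 156 = 1010.88.

1010.88 dollars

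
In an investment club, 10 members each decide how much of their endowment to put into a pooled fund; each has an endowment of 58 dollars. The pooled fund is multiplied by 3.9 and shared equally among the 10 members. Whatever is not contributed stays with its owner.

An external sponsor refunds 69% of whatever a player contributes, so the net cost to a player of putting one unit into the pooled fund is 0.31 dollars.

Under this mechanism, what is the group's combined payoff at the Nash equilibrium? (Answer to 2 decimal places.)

Under the mechanism each unit contributed yields (3.9/10) / 0.31 = 1.2581 back to its contributor per unit of net cost, which exceeds 1, making full contribution the dominant choice for everyone.
At the Nash equilibrium everyone contributes 58. Group total payoff = 10 × (58 × 0.69 + 3.9 × 58) = 2662.20.

2662.20 dollars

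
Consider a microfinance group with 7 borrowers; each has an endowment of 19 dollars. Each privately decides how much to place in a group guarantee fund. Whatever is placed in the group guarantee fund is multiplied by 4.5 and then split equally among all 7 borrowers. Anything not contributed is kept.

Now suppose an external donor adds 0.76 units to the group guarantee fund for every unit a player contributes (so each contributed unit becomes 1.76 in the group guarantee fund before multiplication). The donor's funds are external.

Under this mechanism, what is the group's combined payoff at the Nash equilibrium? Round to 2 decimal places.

1053.36 dollars

The effective private return per unit is now 4.5 × 1.76 / 7 = 1.1314 > 1, so every player's dominant strategy flips to full contribution.
So the Nash equilibrium is full contribution by all 7; the group earns 4.5 × 1.76 × 133 = 1053.36.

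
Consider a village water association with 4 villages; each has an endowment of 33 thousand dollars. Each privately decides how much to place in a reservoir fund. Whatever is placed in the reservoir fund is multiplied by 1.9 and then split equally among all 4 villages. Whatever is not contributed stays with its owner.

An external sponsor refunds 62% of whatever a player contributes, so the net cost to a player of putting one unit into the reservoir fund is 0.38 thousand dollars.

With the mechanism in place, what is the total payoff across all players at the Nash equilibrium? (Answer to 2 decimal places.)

332.64 thousand dollars

With the mechanism, a contributed unit returns (1.9/4) / 0.38 = 1.2500 per unit of net cost to the contributor — now above 1 — so contributing fully is weakly dominant for every player.
At the Nash equilibrium everyone contributes 33. Group total payoff = 4 × (33 × 0.62 + 1.9 × 33) = 332.64.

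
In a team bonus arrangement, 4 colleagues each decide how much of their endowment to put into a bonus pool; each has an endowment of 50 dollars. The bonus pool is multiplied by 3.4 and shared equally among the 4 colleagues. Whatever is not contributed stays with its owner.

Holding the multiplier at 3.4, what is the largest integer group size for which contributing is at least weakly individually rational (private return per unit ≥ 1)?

Private return per unit is 3.4/(group size), which is ≥ 1 whenever the group size is ≤ 3.4.
The largest such integer is 3.

3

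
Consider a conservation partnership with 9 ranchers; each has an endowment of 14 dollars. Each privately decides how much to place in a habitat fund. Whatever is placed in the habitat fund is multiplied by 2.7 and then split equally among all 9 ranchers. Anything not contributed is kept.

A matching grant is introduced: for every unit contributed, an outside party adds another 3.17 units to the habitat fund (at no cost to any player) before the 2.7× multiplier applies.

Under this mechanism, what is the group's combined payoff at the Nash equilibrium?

1418.63 dollars

Under the mechanism each unit contributed yields 2.7 × 4.17 / 9 = 1.2510 back to its contributor per unit of net cost, which exceeds 1, making full contribution the dominant choice for everyone.
So the Nash equilibrium is full contribution by all 9; the group earns 2.7 × 4.17 × 126 = 1418.63.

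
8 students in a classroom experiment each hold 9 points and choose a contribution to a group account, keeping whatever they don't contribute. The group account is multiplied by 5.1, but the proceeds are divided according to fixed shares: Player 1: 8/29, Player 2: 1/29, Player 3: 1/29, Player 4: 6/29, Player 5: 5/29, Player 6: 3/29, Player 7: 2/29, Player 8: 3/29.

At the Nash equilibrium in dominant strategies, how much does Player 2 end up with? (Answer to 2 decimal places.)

Each unit j contributes comes back to j as 5.1 × (j's share), so j prefers to contribute only if that share exceeds 1/5.1 = 0.1961; otherwise keeping the unit dominates.
Player 1 and Player 4 are above the threshold, contributing 9 each; the remaining 6 contribute 0. Total contributed: 18.
Player 2 keeps 9 and receives 5.1 × 18 × 1/29 = 3.17 from the group account, for a payoff of 12.17.

12.17 points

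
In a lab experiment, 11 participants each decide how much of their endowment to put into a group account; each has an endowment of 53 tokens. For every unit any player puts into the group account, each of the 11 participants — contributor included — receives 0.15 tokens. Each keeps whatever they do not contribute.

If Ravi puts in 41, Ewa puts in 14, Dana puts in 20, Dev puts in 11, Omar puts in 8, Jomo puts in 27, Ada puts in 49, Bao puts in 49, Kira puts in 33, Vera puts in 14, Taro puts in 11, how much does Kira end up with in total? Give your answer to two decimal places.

61.55 tokens

Total contributed: 41 + 14 + 20 + 11 + 8 + 27 + 49 + 49 + 33 + 14 + 11 = 277.
Each receives 0.15 × 277 = 41.55 from the group account.
Kira keeps 53 − 33 = 20, so Kira's payoff is 20 + 41.55 = 61.55.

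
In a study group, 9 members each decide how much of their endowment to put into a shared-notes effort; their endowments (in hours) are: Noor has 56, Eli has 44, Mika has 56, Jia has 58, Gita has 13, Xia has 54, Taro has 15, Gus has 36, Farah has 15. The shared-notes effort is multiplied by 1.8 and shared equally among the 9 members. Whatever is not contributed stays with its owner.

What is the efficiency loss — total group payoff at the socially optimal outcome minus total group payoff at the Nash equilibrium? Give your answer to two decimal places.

The private return per contributed unit is 1.8/9 = 0.2000 < 1 for every player regardless of endowment, so the Nash equilibrium is zero contribution and the group total is Σ E_j = 56 + 44 + 56 + 58 + 13 + 54 + 15 + 36 + 15 = 347.
Each contributed unit returns 1.800 to the group, so the social optimum is full contribution by everyone: group total = 1.800 × 347 = 624.60.
Efficiency loss = (1.800 − 1) × 347 = 277.60.

277.60 hours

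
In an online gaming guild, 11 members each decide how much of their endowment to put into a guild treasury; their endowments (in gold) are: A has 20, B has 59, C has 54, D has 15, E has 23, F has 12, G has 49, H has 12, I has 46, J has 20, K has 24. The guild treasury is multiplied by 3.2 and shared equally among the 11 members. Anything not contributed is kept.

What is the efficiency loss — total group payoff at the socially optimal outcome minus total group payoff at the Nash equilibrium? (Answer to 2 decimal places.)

The private return per contributed unit is 3.2/11 = 0.2909 < 1 for every player regardless of endowment, so the Nash equilibrium is zero contribution and the group total is Σ E_j = 20 + 59 + 54 + 15 + 23 + 12 + 49 + 12 + 46 + 20 + 24 = 334.
Each contributed unit returns 3.200 to the group, so the social optimum is full contribution by everyone: group total = 3.200 × 334 = 1068.80.
Efficiency loss = (3.200 − 1) × 334 = 734.80.

734.80 gold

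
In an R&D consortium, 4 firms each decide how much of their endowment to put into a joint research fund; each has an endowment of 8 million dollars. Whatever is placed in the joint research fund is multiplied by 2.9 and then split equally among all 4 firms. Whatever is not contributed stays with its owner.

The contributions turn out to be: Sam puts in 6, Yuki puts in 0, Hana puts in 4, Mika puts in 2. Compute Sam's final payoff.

Total contributed: 6 + 0 + 4 + 2 = 12.
Each receives 2.9 × 12 / 4 = 8.70 from the joint research fund.
Sam keeps 8 − 6 = 2, so Sam's payoff is 2 + 8.70 = 10.70.

10.70 million dollars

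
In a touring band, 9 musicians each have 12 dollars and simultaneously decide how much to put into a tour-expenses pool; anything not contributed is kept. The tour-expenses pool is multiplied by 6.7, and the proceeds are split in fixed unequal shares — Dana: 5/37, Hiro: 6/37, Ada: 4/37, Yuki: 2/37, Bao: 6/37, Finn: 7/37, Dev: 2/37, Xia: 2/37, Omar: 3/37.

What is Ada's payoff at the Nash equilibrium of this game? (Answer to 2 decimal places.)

Each unit j contributes comes back to j as 6.7 × (j's share), so j prefers to contribute only if that share exceeds 1/6.7 = 0.1493; otherwise keeping the unit dominates.
Hiro, Bao and Finn are above the threshold, contributing 12 each; the remaining 6 contribute 0. Total contributed: 36.
Ada keeps 12 and receives 6.7 × 36 × 4/37 = 26.08 from the tour-expenses pool, for a payoff of 38.08.

38.08 dollars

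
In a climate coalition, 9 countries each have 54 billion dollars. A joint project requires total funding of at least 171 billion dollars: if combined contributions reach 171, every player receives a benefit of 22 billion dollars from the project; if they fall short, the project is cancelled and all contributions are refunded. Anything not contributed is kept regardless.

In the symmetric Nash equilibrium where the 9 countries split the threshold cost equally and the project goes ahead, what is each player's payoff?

57 billion dollars

Equal share of the threshold: 171/9 = 19.
At this profile no one gains by cutting their contribution: any cut drops the total below 171, the project is cancelled, contributions are refunded, and the deviator ends with 54, which is less than 54 − 19 + 22 = 57. Contributing more than 19 just wastes the excess. So contributing exactly 19 is a best response.
Each player's payoff: 54 − 19 + 22 = 57.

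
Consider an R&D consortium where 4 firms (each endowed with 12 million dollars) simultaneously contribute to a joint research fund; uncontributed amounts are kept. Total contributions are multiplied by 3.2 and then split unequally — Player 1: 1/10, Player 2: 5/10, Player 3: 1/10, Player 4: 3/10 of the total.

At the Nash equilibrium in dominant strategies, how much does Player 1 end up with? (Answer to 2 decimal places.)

Player j's private return per contributed unit is 3.2 × (j's share). Contributing is weakly dominant for j when that share is at least 1/3.2 = 0.3125, and contributing 0 is dominant otherwise.
Player 2 alone (share 5/10) is above the threshold, contributing 12; the remaining 3 contribute 0. Total contributed: 12.
Player 1 keeps 12 and receives 3.2 × 12 × 1/10 = 3.84 from the joint research fund, for a payoff of 15.84.

15.84 million dollars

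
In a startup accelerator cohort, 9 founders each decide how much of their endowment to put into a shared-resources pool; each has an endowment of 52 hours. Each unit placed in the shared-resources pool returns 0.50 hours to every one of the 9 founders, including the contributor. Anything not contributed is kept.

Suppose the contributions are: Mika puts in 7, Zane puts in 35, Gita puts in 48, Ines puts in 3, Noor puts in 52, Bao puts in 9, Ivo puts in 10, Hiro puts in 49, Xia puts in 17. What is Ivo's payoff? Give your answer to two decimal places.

157.00 hours

Total contributed: 7 + 35 + 48 + 3 + 52 + 9 + 10 + 49 + 17 = 230.
Each receives 0.50 × 230 = 115.00 from the shared-resources pool.
Ivo keeps 52 − 10 = 42, so Ivo's payoff is 42 + 115.00 = 157.00.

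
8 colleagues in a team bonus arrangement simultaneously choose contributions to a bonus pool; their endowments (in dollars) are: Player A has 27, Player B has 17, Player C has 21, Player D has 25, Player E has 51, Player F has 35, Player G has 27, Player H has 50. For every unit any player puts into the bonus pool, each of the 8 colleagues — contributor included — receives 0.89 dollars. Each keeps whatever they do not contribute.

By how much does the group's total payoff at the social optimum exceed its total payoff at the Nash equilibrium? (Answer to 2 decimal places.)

1548.36 dollars

The private return per contributed unit is 0.89 < 1 for everyone, so the Nash equilibrium is zero contribution and the group total is Σ E_j = 27 + 17 + 21 + 25 + 51 + 35 + 27 + 50 = 253.
Each contributed unit returns 7.120 to the group, so the social optimum is full contribution by everyone: group total = 7.120 × 253 = 1801.36.
Efficiency loss = (7.120 − 1) × 253 = 1548.36.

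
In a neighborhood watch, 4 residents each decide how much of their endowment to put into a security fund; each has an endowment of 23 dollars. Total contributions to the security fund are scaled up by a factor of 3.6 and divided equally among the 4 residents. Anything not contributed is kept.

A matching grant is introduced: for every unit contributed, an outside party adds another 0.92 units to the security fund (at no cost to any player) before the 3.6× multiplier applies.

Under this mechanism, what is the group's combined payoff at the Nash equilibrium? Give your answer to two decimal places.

The effective private return per unit is now 3.6 × 1.92 / 4 = 1.7280 > 1, so every player's dominant strategy flips to full contribution.
So the Nash equilibrium is full contribution by all 4; the group earns 3.6 × 1.92 × 92 = 635.90.

635.90 dollars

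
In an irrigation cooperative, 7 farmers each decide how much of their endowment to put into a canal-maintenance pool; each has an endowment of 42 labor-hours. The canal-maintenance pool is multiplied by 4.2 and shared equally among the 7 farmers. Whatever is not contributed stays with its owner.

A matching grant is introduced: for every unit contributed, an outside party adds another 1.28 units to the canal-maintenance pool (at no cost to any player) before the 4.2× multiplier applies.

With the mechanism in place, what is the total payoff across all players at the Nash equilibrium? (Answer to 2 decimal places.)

With the mechanism, a contributed unit returns 4.2 × 2.28 / 7 = 1.3680 per unit of net cost to the contributor — now above 1 — so contributing fully is weakly dominant for every player.
At the Nash equilibrium everyone contributes 42. Group total payoff = 4.2 × 2.28 × 294 = 2815.34.

2815.34 labor-hours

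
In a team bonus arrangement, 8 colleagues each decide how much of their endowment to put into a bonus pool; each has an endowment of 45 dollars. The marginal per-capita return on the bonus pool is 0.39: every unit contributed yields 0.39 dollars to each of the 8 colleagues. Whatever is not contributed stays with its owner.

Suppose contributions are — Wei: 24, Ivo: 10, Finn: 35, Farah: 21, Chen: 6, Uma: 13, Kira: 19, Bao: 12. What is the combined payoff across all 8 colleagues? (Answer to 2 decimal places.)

Total contributed: 24 + 10 + 35 + 21 + 6 + 13 + 19 + 12 = 140; total kept: 8 × 45 − 140 = 220.
The bonus pool pays out 0.39 × 8 × 140 = 436.80 in aggregate.
Group total = 220 + 436.80 = 656.80.

656.80 dollars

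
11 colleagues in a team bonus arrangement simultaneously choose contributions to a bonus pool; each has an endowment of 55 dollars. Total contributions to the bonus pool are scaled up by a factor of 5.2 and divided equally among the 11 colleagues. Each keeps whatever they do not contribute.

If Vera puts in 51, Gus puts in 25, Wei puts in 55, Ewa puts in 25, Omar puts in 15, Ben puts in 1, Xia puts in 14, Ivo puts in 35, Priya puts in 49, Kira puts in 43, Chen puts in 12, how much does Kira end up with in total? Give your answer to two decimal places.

165.64 dollars

Total contributed: 51 + 25 + 55 + 25 + 15 + 1 + 14 + 35 + 49 + 43 + 12 = 325.
Each receives 5.2 × 325 / 11 = 153.64 from the bonus pool.
Kira keeps 55 − 43 = 12, so Kira's payoff is 12 + 153.64 = 165.64.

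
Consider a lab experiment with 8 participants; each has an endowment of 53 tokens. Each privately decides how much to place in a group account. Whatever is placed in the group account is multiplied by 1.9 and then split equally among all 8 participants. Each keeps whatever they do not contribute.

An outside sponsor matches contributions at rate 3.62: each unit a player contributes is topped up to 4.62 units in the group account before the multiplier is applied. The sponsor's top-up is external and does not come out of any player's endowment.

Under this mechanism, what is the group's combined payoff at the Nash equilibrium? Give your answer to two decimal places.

3721.87 tokens

With the mechanism, a contributed unit returns 1.9 × 4.62 / 8 = 1.0973 per unit of net cost to the contributor — now above 1 — so contributing fully is weakly dominant for every player.
So the Nash equilibrium is full contribution by all 8; the group earns 1.9 × 4.62 × 424 = 3721.87.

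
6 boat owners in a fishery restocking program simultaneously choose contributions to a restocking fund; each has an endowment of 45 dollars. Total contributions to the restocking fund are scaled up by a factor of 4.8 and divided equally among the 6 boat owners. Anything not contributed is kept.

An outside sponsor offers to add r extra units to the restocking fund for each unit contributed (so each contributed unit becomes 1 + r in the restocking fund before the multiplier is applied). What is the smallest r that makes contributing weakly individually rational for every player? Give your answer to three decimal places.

0.250

With matching at rate r, one contributed unit becomes (1 + r) in the restocking fund and returns 4.8 × (1 + r) / 6 to the contributor.
Setting this equal to 1: 1 + r = 6/4.8 = 1.2500.
So the minimum matching rate is r = 1.2500 − 1 = 0.250.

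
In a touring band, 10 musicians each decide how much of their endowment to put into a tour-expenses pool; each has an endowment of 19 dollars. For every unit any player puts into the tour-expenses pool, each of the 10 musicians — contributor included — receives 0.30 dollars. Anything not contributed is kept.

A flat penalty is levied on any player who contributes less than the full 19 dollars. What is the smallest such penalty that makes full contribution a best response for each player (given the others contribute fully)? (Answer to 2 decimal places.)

Given the others contribute fully, the best deviation is to contribute 0 (any partial contribution still incurs the fine and gives up units whose private return 0.30 is below 1).
Deviating from 19 to 0 saves 19 dollars but forfeits the deviator's share of the drop in the tour-expenses pool: 0.30 × 19 = 5.70.
So the deviation gain is 19 − 5.70 = 13.30, and the fine must be at least 13.30 dollars to wipe it out.

13.30 dollars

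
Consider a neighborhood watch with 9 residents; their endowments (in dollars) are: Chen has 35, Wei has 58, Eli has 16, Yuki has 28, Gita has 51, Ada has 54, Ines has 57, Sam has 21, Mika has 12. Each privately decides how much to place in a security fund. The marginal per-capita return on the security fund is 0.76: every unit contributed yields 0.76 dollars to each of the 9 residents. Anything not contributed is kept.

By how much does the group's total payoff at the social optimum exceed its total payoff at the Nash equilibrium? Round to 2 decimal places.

The private return per contributed unit is 0.76 < 1 for everyone, so the Nash equilibrium is zero contribution and the group total is Σ E_j = 35 + 58 + 16 + 28 + 51 + 54 + 57 + 21 + 12 = 332.
Each contributed unit returns 6.840 to the group, so the social optimum is full contribution by everyone: group total = 6.840 × 332 = 2270.88.
Efficiency loss = (6.840 − 1) × 332 = 1938.88.

1938.88 dollars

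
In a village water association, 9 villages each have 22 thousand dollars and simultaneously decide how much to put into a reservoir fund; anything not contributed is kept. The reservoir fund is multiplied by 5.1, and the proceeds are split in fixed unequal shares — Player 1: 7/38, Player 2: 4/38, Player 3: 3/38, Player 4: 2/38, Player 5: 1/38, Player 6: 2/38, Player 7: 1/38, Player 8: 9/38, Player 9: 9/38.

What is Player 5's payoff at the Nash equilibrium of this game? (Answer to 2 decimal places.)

27.91 thousand dollars

For player j, contributing a unit is worthwhile iff 5.1 × (j's share) ≥ 1, i.e. iff j's share is at least 0.1961.
Player 8 and Player 9 clear that bar, contributing 22 each; the remaining 7 contribute 0. Total contributed: 44.
Player 5 keeps 22 and receives 5.1 × 44 × 1/38 = 5.91 from the reservoir fund, for a payoff of 27.91.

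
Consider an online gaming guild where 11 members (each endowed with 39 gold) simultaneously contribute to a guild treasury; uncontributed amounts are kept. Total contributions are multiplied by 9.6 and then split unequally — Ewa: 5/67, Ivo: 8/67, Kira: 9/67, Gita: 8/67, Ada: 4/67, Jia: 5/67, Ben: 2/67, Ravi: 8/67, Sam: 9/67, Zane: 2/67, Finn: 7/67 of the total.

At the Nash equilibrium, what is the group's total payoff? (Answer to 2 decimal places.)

Player j's private return per contributed unit is 9.6 × (j's share). Contributing is weakly dominant for j when that share is at least 1/9.6 = 0.1042, and contributing 0 is dominant otherwise.
The shares above 0.1042 belong to Ivo, Kira, Gita, Ravi, Sam and Finn, contributing 39 each; the remaining 5 contribute 0. Total contributed: 234.
The guild treasury pays out 9.6 × 234 = 2246.40 in total (split across the unequal shares, but the aggregate is all that matters for the group sum).
The 5 free-riders keep 39 each, adding 195. Group total = 195 + 2246.40 = 2441.40.

2441.40 gold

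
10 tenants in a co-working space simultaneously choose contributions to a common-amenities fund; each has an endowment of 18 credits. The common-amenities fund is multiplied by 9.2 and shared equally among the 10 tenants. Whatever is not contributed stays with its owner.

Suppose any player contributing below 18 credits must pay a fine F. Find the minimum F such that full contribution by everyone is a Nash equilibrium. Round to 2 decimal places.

1.44 credits

Given the others contribute fully, the best deviation is to contribute 0 (any partial contribution still incurs the fine and gives up units whose private return 0.9200 is below 1).
Deviating from 18 to 0 saves 18 credits but forfeits the deviator's share of the drop in the common-amenities fund: 9.2/10 × 18 = 16.56.
So the deviation gain is 18 − 16.56 = 1.44, and the fine must be at least 1.44 credits to wipe it out.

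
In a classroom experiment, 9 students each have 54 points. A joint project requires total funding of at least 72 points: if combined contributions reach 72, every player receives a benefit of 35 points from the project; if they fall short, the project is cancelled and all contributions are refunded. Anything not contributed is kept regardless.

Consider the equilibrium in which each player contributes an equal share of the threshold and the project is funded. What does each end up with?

81 points

Equal share of the threshold: 72/9 = 8.
At this profile no one gains by cutting their contribution: any cut drops the total below 72, the project is cancelled, contributions are refunded, and the deviator ends with 54, which is less than 54 − 8 + 35 = 81. Contributing more than 8 just wastes the excess. So contributing exactly 8 is a best response.
Each player's payoff: 54 − 8 + 35 = 81.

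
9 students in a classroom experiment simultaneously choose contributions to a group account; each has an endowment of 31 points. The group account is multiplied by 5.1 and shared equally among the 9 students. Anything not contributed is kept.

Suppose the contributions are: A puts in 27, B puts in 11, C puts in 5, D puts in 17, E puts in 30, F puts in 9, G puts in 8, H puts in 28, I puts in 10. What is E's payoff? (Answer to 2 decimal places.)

Total contributed: 27 + 11 + 5 + 17 + 30 + 9 + 8 + 28 + 10 = 145.
Each receives 5.1 × 145 / 9 = 82.17 from the group account.
E keeps 31 − 30 = 1, so E's payoff is 1 + 82.17 = 83.17.

83.17 points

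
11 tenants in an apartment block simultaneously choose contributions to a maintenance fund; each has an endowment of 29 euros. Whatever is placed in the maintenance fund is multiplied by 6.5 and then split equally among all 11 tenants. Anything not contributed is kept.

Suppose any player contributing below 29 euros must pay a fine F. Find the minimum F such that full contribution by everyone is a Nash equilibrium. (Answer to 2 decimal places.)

Given the others contribute fully, the best deviation is to contribute 0 (any partial contribution still incurs the fine and gives up units whose private return 0.5909 is below 1).
Deviating from 29 to 0 saves 29 euros but forfeits the deviator's share of the drop in the maintenance fund: 6.5/11 × 29 = 17.14.
So the deviation gain is 29 − 17.14 = 11.86, and the fine must be at least 11.86 euros to wipe it out.

11.86 euros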